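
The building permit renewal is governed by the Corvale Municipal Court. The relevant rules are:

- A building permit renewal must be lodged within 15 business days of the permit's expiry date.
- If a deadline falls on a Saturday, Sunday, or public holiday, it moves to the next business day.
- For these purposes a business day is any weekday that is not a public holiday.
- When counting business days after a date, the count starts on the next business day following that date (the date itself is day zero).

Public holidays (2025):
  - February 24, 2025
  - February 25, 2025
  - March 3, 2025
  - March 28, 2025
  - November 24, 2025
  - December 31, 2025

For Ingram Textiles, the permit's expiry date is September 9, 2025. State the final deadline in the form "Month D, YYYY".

Counting 15 business days after September 9, 2025 (skipping weekends and listed holidays) reaches September 30, 2025.
September 30, 2025 (Tuesday) is already a business day.
So the filing is due September 30, 2025.

September 30, 2025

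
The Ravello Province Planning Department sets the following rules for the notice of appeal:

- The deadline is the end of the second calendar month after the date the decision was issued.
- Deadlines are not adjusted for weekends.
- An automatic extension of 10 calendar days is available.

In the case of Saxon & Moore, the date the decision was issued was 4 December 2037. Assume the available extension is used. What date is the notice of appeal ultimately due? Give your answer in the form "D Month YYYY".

10 March 2038

2 months after 4 December 2037 falls in February 2038; the last day of that month is 28 February 2038.
No adjustment is made for weekends or holidays, so 28 February 2038 stands.
Applying the 10-calendar-day extension: 28 February 2038 + 10 days = 10 March 2038.
10 March 2038 falls on a Wednesday. The rules make no weekend/holiday allowance, so it remains 10 March 2038.
The final due date is 10 March 2038.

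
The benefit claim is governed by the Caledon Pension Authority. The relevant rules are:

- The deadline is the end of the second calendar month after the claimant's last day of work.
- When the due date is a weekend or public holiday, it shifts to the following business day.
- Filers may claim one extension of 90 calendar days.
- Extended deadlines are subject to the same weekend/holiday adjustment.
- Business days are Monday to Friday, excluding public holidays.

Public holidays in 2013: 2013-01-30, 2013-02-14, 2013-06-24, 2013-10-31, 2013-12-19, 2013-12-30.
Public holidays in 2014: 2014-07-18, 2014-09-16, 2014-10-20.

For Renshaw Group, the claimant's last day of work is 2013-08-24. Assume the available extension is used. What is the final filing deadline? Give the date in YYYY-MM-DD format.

2014-01-30

2 months after 2013-08-24 falls in October 2013; the last day of that month is 2013-10-31.
2013-10-31 is a listed holiday; the next business day is 2013-11-01 (Friday).
Add the 90 calendar-day extension to 2013-11-01: 2014-01-30.
2014-01-30 (Thursday) is already a business day.
So the filing is due 2014-01-30.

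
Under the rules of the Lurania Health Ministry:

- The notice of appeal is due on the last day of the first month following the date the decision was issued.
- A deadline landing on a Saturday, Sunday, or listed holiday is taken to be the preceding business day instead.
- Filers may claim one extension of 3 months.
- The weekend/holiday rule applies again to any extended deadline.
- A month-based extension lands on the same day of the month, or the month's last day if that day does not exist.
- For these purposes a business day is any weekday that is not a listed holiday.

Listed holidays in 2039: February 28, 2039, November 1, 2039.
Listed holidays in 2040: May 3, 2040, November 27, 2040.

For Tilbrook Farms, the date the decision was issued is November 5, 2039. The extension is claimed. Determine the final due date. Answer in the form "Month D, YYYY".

March 30, 2040

1 month after November 5, 2039 falls in December 2039; the last day of that month is December 31, 2039.
Because December 31, 2039 is a Saturday, the deadline becomes December 30, 2039 (Friday).
Applying the 3 months extension: 3 months after December 30, 2039 is March 30, 2040.
March 30, 2040 (Friday) is already a business day.
Deadline: March 30, 2040.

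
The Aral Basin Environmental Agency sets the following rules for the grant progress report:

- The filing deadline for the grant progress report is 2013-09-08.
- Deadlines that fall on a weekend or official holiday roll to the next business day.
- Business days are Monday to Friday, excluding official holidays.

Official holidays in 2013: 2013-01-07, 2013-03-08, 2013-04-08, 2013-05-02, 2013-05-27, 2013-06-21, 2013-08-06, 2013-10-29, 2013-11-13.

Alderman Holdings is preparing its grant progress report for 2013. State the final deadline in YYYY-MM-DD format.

Start from the fixed due date, 2013-09-08.
2013-09-08 falls on a Sunday. Rolling to the next business day gives 2013-09-09, a Monday.
Final deadline: 2013-09-09.

2013-09-09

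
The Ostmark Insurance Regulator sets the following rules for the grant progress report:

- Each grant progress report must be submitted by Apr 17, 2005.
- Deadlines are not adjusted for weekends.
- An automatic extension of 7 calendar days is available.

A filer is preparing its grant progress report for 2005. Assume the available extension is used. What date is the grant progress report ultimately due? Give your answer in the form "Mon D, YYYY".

Start from the fixed due date, Apr 17, 2005.
No adjustment is made for weekends or holidays, so Apr 17, 2005 stands.
The 7-calendar-day extension moves the deadline from Apr 17, 2005 to Apr 24, 2005.
Apr 24, 2005 is a Sunday; no weekend or holiday adjustment applies.
So the filing is due Apr 24, 2005.

Apr 24, 2005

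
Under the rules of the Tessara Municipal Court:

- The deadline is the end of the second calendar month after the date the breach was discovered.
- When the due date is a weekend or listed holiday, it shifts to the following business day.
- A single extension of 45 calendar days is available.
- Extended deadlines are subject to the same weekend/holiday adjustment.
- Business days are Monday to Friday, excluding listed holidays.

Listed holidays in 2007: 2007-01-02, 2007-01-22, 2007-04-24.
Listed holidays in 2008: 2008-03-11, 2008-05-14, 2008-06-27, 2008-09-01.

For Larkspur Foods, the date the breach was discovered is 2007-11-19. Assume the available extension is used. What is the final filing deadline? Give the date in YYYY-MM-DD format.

The second month after 2007-11-19 is January 2008, whose last day is 2008-01-31.
2008-01-31 (Thursday) is already a business day.
Applying the 45-calendar-day extension: 2008-01-31 + 45 days = 2008-03-16.
Because 2008-03-16 is a Sunday, the deadline becomes 2008-03-17 (Monday).
Final deadline: 2008-03-17.

2008-03-17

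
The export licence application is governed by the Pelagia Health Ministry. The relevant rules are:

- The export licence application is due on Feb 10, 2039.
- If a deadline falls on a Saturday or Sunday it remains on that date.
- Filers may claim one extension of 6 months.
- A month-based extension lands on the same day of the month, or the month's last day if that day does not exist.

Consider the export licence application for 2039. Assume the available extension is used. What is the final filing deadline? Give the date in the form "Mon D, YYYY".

Start from the fixed due date, Feb 10, 2039.
Feb 10, 2039 falls on a Thursday. The rules make no weekend/holiday allowance, so it remains Feb 10, 2039.
Applying the 6 months extension: 6 months after Feb 10, 2039 is Aug 10, 2039.
Aug 10, 2039 is a Wednesday; no weekend or holiday adjustment applies.
The final due date is Aug 10, 2039.

Aug 10, 2039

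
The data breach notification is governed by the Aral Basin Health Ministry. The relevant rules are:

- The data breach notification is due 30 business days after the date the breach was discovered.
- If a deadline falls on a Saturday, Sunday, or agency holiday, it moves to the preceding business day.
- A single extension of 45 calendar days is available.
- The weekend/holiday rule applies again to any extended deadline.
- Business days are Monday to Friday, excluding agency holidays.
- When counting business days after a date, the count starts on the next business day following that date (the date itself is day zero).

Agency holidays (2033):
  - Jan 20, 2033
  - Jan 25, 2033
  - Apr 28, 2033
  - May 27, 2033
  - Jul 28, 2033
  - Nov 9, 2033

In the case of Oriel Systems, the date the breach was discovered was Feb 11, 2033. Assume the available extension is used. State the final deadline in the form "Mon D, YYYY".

Counting 30 business days after Feb 11, 2033 (skipping weekends and listed holidays) reaches Mar 25, 2033.
Mar 25, 2033 falls on a Friday, which is a business day, so no adjustment is needed.
Applying the 45-calendar-day extension: Mar 25, 2033 + 45 days = May 9, 2033.
May 9, 2033 (Monday) is already a business day.
Final deadline: May 9, 2033.

May 9, 2033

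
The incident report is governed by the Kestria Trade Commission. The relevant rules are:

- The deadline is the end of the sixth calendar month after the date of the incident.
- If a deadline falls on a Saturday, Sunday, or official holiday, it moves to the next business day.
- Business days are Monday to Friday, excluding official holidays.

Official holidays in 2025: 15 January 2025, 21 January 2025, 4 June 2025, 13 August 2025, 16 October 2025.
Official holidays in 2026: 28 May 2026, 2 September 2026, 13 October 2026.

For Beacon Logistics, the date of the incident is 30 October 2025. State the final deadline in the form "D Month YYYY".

30 April 2026

The sixth month after 30 October 2025 is April 2026, whose last day is 30 April 2026.
Since 30 April 2026 is a Thursday and not a holiday, the date is unchanged.
The final due date is 30 April 2026.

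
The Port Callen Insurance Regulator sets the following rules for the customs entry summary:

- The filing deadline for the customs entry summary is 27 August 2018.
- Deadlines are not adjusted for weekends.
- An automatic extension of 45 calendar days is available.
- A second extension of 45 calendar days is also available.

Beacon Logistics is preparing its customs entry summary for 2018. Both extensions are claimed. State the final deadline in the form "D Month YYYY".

The stated deadline is 27 August 2018.
27 August 2018 falls on a Monday. The rules make no weekend/holiday allowance, so it remains 27 August 2018.
With the 45-day extension, 27 August 2018 becomes 11 October 2018.
No adjustment is made for weekends or holidays, so 11 October 2018 stands.
The 45-calendar-day extension moves the deadline from 11 October 2018 to 25 November 2018.
No adjustment is made for weekends or holidays, so 25 November 2018 stands.
Deadline: 25 November 2018.

25 November 2018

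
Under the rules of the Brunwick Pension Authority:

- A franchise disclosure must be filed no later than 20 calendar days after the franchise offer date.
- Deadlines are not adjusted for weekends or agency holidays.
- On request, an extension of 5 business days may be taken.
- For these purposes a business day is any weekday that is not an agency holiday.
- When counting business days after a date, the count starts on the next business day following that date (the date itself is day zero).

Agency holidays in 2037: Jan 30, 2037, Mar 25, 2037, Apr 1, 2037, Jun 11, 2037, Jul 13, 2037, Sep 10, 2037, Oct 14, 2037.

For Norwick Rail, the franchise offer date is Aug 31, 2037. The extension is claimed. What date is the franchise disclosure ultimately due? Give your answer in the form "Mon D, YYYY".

Sep 25, 2037

From Aug 31, 2037, 20 calendar days later is Sep 20, 2037.
Sep 20, 2037 falls on a Sunday. The rules make no weekend/holiday allowance, so it remains Sep 20, 2037.
Applying the 5-business-day extension: 5 business days after Sep 20, 2037 is Sep 25, 2037.
Sep 25, 2037 falls on a Friday. The rules make no weekend/holiday allowance, so it remains Sep 25, 2037.
So the filing is due Sep 25, 2037.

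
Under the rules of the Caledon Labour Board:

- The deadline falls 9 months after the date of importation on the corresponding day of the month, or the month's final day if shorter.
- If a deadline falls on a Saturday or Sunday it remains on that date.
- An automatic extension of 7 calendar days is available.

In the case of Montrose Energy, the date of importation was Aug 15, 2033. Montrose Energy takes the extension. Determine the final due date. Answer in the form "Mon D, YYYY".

9 months from Aug 15, 2033 is May 15, 2034.
May 15, 2034 falls on a Monday. The rules make no weekend/holiday allowance, so it remains May 15, 2034.
Applying the 7-calendar-day extension: May 15, 2034 + 7 days = May 22, 2034.
May 22, 2034 is a Monday; no weekend or holiday adjustment applies.
So the filing is due May 22, 2034.

May 22, 2034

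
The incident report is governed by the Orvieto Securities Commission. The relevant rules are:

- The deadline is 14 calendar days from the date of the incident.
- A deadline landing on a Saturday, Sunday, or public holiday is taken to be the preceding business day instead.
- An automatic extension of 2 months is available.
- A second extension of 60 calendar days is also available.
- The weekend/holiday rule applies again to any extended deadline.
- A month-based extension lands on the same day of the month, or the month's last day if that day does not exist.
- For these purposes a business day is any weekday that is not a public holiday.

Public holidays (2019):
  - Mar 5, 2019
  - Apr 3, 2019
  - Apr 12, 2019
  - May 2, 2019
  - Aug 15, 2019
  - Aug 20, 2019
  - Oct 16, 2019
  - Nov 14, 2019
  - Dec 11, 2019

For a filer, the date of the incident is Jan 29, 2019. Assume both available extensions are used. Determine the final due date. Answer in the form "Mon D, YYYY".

Adding 14 calendar days to Jan 29, 2019 gives Feb 12, 2019.
Feb 12, 2019 is a Tuesday and not a listed holiday, so it stands.
Add 2 months to Feb 12, 2019: Apr 12, 2019.
Apr 12, 2019 falls on a listed holiday. Rolling to the preceding business day gives Apr 11, 2019, a Thursday.
Applying the 60-calendar-day extension: Apr 11, 2019 + 60 days = Jun 10, 2019.
Since Jun 10, 2019 is a Monday and not a holiday, the date is unchanged.
Deadline: Jun 10, 2019.

Jun 10, 2019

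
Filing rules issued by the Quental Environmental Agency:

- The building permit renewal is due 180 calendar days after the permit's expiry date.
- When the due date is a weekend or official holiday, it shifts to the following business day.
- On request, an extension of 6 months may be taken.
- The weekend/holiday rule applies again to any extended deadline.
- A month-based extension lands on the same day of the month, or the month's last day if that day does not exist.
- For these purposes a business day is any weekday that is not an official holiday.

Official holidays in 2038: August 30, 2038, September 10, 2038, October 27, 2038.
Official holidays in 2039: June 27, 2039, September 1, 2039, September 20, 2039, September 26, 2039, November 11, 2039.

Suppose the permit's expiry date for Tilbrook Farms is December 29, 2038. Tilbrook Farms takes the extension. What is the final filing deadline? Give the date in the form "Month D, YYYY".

Adding 180 calendar days to December 29, 2038 gives June 27, 2039.
June 27, 2039 is a listed holiday, so it moves to the next business day, June 28, 2039 (Tuesday).
Applying the 6 months extension: 6 months after June 28, 2039 is December 28, 2039.
December 28, 2039 (Wednesday) is already a business day.
Deadline: December 28, 2039.

December 28, 2039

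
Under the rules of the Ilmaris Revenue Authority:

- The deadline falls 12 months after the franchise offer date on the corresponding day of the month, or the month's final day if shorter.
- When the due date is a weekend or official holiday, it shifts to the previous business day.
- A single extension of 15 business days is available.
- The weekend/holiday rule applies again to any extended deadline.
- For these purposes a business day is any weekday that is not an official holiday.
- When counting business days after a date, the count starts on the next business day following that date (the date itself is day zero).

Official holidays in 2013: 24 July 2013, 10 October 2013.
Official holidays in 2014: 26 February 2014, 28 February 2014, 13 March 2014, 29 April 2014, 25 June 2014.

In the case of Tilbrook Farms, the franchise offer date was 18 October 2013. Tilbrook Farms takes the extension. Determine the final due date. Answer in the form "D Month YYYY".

7 November 2014

12 months after 18 October 2013, on the same day of the month, is 18 October 2014.
18 October 2014 is a Saturday; the preceding business day is 17 October 2014 (Friday).
The 15-business-day extension runs from 17 October 2014 to 7 November 2014.
7 November 2014 is a Friday and not a listed holiday, so it stands.
The final due date is 7 November 2014.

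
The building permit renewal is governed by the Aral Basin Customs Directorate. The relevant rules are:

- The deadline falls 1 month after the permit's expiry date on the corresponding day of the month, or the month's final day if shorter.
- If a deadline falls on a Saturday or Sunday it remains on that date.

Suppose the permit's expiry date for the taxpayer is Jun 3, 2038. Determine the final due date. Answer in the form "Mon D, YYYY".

Jul 3, 2038

1 month from Jun 3, 2038 is Jul 3, 2038.
Jul 3, 2038 falls on a Saturday. The rules make no weekend/holiday allowance, so it remains Jul 3, 2038.
Final deadline: Jul 3, 2038.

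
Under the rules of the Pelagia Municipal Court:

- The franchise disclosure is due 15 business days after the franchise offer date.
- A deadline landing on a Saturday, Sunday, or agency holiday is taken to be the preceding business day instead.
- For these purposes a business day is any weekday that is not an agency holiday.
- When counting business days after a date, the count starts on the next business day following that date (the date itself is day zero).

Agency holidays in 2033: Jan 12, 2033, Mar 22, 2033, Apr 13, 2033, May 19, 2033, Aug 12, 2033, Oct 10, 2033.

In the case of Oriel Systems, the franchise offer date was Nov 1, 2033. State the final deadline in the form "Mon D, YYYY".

Nov 22, 2033

15 business days after Nov 1, 2033, excluding weekends and holidays, is Nov 22, 2033.
Nov 22, 2033 (Tuesday) is already a business day.
So the filing is due Nov 22, 2033.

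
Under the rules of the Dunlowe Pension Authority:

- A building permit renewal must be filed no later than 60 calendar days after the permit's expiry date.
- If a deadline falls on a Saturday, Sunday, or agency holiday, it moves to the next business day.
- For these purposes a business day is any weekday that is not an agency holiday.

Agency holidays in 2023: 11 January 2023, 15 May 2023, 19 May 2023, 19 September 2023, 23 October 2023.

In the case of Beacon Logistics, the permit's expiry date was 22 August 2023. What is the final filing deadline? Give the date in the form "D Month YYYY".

24 October 2023

Trigger date 22 August 2023 + 60 calendar days = 21 October 2023.
Because 21 October 2023 is a Saturday, the deadline becomes 24 October 2023 (Tuesday).
The final due date is 24 October 2023.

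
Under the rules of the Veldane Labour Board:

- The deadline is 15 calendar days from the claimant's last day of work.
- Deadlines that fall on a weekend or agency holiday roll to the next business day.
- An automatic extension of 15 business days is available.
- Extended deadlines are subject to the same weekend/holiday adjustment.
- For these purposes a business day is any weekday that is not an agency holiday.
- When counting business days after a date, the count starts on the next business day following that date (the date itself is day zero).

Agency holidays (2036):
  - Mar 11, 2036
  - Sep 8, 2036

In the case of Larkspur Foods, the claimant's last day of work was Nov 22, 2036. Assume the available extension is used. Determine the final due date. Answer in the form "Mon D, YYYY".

Dec 29, 2036

Adding 15 calendar days to Nov 22, 2036 gives Dec 7, 2036.
Dec 7, 2036 is a Sunday; the next business day is Dec 8, 2036 (Monday).
The 15-business-day extension runs from Dec 8, 2036 to Dec 29, 2036.
Dec 29, 2036 (Monday) is already a business day.
The final due date is Dec 29, 2036.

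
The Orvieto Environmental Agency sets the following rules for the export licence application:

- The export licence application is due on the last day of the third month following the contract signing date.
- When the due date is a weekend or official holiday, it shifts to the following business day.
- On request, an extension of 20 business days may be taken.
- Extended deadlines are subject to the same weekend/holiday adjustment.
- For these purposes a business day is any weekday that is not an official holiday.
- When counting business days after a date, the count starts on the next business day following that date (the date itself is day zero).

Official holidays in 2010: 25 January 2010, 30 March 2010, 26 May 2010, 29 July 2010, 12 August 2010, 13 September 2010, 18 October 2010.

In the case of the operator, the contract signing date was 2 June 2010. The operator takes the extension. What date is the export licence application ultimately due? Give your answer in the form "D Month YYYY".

3 months after 2 June 2010 is September 2010; that month ends on 30 September 2010.
30 September 2010 is a Thursday and not a listed holiday, so it stands.
Applying the 20-business-day extension: 20 business days after 30 September 2010 is 29 October 2010.
29 October 2010 (Friday) is already a business day.
So the filing is due 29 October 2010.

29 October 2010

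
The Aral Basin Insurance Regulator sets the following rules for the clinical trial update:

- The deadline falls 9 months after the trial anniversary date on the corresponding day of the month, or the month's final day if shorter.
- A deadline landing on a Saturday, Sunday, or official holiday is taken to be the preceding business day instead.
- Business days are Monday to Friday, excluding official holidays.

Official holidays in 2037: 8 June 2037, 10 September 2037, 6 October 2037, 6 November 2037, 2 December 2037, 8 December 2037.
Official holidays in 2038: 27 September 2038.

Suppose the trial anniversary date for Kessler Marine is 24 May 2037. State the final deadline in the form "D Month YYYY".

Moving 9 months forward from 24 May 2037 on the corresponding day gives 24 February 2038.
24 February 2038 (Wednesday) is already a business day.
Deadline: 24 February 2038.

24 February 2038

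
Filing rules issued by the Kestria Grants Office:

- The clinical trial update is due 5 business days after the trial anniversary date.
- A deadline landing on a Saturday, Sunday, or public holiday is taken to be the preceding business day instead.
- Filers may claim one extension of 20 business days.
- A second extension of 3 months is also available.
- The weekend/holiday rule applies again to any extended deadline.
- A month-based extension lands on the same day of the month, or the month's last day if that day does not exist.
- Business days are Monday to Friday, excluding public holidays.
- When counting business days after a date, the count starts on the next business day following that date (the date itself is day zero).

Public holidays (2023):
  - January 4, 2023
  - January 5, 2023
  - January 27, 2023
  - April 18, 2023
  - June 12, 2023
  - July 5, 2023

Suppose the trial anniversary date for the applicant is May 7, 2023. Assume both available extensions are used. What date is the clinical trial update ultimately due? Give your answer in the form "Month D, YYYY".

5 business days after May 7, 2023, excluding weekends and holidays, is May 12, 2023.
Since May 12, 2023 is a Friday and not a holiday, the date is unchanged.
Applying the 20-business-day extension: 20 business days after May 12, 2023 is June 9, 2023.
Since June 9, 2023 is a Friday and not a holiday, the date is unchanged.
Applying the 3 months extension: 3 months after June 9, 2023 is September 9, 2023.
September 9, 2023 falls on a Saturday. Rolling to the preceding business day gives September 8, 2023, a Friday.
Deadline: September 8, 2023.

September 8, 2023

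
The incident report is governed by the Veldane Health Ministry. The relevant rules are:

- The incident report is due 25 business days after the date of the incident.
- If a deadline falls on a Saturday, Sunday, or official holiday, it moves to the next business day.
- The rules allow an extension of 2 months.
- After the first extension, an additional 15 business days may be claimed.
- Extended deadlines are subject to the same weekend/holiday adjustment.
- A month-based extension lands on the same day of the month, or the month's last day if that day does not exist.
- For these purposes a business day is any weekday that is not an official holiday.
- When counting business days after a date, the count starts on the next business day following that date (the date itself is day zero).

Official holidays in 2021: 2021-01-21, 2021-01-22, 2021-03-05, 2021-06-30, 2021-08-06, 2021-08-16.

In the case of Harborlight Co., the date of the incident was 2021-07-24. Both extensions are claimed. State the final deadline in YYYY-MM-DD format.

2021-11-22

Starting the day after 2021-07-24 and counting 25 business days lands on 2021-08-31.
2021-08-31 (Tuesday) is already a business day.
Applying the 2 months extension: 2 months after 2021-08-31 is 2021-10-31.
Because 2021-10-31 is a Sunday, the deadline becomes 2021-11-01 (Monday).
Counting 15 further business days from 2021-11-01 reaches 2021-11-22.
2021-11-22 is a Monday and not a listed holiday, so it stands.
Deadline: 2021-11-22.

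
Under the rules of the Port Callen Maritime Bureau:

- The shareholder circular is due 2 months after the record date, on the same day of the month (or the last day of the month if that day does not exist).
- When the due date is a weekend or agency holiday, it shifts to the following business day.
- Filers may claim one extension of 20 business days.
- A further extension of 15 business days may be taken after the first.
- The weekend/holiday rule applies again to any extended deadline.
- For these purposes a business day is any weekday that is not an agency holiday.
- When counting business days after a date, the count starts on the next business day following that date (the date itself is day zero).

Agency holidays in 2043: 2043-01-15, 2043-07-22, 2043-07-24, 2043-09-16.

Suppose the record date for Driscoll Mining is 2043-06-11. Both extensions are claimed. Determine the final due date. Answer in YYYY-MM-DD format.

2043-09-30

2 months after 2043-06-11, on the same day of the month, is 2043-08-11.
2043-08-11 falls on a Tuesday, which is a business day, so no adjustment is needed.
Applying the 20-business-day extension: 20 business days after 2043-08-11 is 2043-09-08.
2043-09-08 (Tuesday) is already a business day.
The 15-business-day extension runs from 2043-09-08 to 2043-09-30.
2043-09-30 falls on a Wednesday, which is a business day, so no adjustment is needed.
So the filing is due 2043-09-30.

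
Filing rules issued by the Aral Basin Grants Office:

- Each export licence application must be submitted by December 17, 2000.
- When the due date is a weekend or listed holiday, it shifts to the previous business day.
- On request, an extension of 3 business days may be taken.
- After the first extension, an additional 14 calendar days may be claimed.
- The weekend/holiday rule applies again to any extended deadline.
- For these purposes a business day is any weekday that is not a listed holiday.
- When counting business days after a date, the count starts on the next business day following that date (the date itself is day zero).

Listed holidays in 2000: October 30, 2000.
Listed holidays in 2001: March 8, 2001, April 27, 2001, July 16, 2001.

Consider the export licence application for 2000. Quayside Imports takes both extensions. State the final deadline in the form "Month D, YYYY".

Start from the fixed due date, December 17, 2000.
December 17, 2000 is a Sunday; the preceding business day is December 15, 2000 (Friday).
The 3-business-day extension runs from December 15, 2000 to December 20, 2000.
Since December 20, 2000 is a Wednesday and not a holiday, the date is unchanged.
Applying the 14-calendar-day extension: December 20, 2000 + 14 days = January 3, 2001.
January 3, 2001 (Wednesday) is already a business day.
Final deadline: January 3, 2001.

January 3, 2001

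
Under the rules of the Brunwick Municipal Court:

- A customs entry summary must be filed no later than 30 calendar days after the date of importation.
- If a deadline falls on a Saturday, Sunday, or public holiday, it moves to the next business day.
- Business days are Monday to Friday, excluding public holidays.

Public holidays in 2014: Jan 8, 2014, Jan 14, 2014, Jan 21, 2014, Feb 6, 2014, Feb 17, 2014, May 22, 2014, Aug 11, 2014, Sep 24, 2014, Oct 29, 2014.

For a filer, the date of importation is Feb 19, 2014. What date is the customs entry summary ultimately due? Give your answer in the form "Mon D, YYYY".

30 calendar days after Feb 19, 2014 is Mar 21, 2014.
Mar 21, 2014 is a Friday and not a listed holiday, so it stands.
Deadline: Mar 21, 2014.

Mar 21, 2014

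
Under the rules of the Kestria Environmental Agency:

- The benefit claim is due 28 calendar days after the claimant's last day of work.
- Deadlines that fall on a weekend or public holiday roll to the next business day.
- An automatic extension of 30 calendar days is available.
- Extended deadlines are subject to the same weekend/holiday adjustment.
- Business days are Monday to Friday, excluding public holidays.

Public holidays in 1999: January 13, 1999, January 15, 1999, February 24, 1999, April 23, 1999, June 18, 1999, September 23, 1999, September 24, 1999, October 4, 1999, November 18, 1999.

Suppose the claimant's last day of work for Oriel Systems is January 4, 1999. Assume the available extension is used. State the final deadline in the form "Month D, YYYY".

Trigger date January 4, 1999 + 28 calendar days = February 1, 1999.
February 1, 1999 is a Monday and not a listed holiday, so it stands.
The 30-calendar-day extension moves the deadline from February 1, 1999 to March 3, 1999.
March 3, 1999 is a Wednesday and not a listed holiday, so it stands.
So the filing is due March 3, 1999.

March 3, 1999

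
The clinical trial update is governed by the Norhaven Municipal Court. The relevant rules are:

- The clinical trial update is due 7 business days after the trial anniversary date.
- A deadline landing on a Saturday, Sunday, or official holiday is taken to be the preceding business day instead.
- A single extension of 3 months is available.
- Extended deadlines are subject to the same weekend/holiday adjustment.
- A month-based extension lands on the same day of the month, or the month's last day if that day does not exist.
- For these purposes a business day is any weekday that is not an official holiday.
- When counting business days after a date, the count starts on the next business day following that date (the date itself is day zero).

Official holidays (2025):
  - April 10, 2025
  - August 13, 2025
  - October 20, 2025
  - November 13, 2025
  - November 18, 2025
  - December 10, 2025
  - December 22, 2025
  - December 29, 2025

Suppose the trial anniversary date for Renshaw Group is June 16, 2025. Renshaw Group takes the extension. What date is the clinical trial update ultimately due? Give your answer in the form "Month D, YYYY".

Counting 7 business days after June 16, 2025 (skipping weekends and listed holidays) reaches June 25, 2025.
Since June 25, 2025 is a Wednesday and not a holiday, the date is unchanged.
The 3 months extension carries June 25, 2025 to September 25, 2025.
September 25, 2025 falls on a Thursday, which is a business day, so no adjustment is needed.
The final due date is September 25, 2025.

September 25, 2025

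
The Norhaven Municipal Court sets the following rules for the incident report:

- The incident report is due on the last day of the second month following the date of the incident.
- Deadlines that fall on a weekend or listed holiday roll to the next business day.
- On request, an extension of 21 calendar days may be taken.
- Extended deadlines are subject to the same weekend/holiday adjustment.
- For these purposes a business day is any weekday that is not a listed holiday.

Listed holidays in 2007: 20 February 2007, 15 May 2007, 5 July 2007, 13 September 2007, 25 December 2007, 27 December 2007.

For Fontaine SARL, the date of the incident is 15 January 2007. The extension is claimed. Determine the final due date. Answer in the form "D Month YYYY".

2 months after 15 January 2007 falls in March 2007; the last day of that month is 31 March 2007.
31 March 2007 falls on a Saturday. Rolling to the next business day gives 2 April 2007, a Monday.
The 21-calendar-day extension moves the deadline from 2 April 2007 to 23 April 2007.
23 April 2007 is a Monday and not a listed holiday, so it stands.
So the filing is due 23 April 2007.

23 April 2007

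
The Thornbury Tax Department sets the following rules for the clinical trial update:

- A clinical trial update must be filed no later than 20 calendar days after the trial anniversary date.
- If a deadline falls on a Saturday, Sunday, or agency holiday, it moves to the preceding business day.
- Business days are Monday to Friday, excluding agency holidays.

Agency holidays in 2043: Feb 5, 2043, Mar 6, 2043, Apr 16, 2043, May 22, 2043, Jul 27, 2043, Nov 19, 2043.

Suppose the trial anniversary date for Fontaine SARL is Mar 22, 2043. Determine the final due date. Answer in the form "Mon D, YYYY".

Apr 10, 2043

Adding 20 calendar days to Mar 22, 2043 gives Apr 11, 2043.
Apr 11, 2043 is a Saturday, so it moves to the preceding business day, Apr 10, 2043 (Friday).
Final deadline: Apr 10, 2043.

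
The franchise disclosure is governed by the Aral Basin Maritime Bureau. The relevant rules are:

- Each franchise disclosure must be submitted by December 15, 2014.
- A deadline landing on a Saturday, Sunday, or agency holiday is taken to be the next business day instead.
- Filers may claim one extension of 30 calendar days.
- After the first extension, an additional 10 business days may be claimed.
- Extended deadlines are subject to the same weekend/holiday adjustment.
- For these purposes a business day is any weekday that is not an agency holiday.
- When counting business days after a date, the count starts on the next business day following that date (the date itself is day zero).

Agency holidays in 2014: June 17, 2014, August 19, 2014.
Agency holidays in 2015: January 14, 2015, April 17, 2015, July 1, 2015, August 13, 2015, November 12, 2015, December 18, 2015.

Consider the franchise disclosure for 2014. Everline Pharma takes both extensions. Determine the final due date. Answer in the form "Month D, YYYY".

January 29, 2015

The statutory due date is December 15, 2014.
December 15, 2014 is a Monday and not a listed holiday, so it stands.
With the 30-day extension, December 15, 2014 becomes January 14, 2015.
January 14, 2015 is a listed holiday, so it moves to the next business day, January 15, 2015 (Thursday).
Counting 10 further business days from January 15, 2015 reaches January 29, 2015.
Since January 29, 2015 is a Thursday and not a holiday, the date is unchanged.
So the filing is due January 29, 2015.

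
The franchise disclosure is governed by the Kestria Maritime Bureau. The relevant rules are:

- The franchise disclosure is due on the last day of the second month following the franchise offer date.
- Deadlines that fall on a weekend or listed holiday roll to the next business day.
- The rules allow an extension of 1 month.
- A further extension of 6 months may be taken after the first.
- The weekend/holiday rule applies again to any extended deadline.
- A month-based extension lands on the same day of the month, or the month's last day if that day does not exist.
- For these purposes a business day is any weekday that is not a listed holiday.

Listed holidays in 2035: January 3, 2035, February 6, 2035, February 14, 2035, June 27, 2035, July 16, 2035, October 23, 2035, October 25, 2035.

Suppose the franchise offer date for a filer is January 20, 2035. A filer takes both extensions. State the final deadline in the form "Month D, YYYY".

The second month after January 20, 2035 is March 2035, whose last day is March 31, 2035.
March 31, 2035 is a Saturday, so it moves to the next business day, April 2, 2035 (Monday).
Applying the 1 month extension: 1 month after April 2, 2035 is May 2, 2035.
May 2, 2035 (Wednesday) is already a business day.
The 6 months extension carries May 2, 2035 to November 2, 2035.
November 2, 2035 is a Friday and not a listed holiday, so it stands.
So the filing is due November 2, 2035.

November 2, 2035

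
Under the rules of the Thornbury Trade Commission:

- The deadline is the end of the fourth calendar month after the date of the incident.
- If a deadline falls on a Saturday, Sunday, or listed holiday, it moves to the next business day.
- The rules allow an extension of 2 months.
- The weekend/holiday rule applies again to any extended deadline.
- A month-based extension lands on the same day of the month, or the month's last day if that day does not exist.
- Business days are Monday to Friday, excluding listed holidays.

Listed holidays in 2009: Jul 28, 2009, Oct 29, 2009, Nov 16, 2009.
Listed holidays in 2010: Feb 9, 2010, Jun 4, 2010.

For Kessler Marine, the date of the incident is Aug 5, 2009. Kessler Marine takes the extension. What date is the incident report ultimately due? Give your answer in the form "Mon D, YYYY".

The fourth month after Aug 5, 2009 is December 2009, whose last day is Dec 31, 2009.
Dec 31, 2009 (Thursday) is already a business day.
The 2 months extension carries Dec 31, 2009 to Feb 28, 2010 (day 31 does not exist in February, so the month's last day is used).
Because Feb 28, 2010 is a Sunday, the deadline becomes Mar 1, 2010 (Monday).
Deadline: Mar 1, 2010.

Mar 1, 2010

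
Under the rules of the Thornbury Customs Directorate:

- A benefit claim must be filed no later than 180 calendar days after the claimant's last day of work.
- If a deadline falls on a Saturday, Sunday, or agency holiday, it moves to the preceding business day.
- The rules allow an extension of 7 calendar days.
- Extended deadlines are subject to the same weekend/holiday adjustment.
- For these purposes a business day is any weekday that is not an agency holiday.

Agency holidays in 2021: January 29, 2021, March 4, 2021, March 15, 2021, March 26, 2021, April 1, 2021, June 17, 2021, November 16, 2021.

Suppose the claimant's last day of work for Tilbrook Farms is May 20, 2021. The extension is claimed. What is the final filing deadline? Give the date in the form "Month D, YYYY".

November 22, 2021

From May 20, 2021, 180 calendar days later is November 16, 2021.
November 16, 2021 is a listed holiday; the preceding business day is November 15, 2021 (Monday).
With the 7-day extension, November 15, 2021 becomes November 22, 2021.
November 22, 2021 (Monday) is already a business day.
The final due date is November 22, 2021.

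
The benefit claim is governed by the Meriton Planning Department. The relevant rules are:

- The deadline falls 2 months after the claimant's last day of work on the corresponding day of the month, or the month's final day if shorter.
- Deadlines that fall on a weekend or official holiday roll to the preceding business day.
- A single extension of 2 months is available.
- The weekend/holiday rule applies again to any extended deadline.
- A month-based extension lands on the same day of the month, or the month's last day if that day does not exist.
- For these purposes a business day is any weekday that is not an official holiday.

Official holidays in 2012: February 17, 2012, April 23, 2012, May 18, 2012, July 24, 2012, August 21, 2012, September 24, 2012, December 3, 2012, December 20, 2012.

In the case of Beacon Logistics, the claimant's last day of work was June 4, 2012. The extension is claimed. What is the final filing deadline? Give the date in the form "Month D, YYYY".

October 3, 2012

2 months from June 4, 2012 is August 4, 2012.
Because August 4, 2012 is a Saturday, the deadline becomes August 3, 2012 (Friday).
Add 2 months to August 3, 2012: October 3, 2012.
October 3, 2012 is a Wednesday and not a listed holiday, so it stands.
So the filing is due October 3, 2012.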